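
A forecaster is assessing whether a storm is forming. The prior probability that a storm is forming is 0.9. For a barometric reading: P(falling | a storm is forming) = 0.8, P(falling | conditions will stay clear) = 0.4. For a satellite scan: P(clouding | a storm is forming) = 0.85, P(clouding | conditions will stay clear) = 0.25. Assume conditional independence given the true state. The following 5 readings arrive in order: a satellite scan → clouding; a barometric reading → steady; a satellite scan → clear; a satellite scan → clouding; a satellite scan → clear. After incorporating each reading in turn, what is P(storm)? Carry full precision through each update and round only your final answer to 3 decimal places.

After a satellite scan='clouding': P(storm) = 0.85·0.9000 / (0.85·0.9000 + 0.25·0.1000) ≈ 0.9684
After a barometric reading='steady': P(storm) = 0.2·0.9684 / (0.2·0.9684 + 0.6·0.0316) ≈ 0.9107
After a satellite scan='clear': P(storm) = 0.15·0.9107 / (0.15·0.9107 + 0.75·0.0893) ≈ 0.6711
After a satellite scan='clouding': P(storm) = 0.85·0.6711 / (0.85·0.6711 + 0.25·0.3289) ≈ 0.8740
After a satellite scan='clear': P(storm) = 0.15·0.8740 / (0.15·0.8740 + 0.75·0.1260) ≈ 0.5811

0.581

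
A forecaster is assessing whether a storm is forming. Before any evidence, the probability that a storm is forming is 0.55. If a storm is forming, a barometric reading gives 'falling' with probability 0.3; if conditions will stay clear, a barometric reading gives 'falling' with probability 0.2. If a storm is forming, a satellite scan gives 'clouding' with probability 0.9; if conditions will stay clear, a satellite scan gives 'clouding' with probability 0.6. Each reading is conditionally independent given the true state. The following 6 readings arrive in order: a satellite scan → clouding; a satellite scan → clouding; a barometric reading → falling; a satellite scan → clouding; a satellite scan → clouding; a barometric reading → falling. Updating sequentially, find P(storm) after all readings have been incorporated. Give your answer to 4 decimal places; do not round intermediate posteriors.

After a satellite scan='clouding': P(storm) = 0.9·0.5500 / (0.9·0.5500 + 0.6·0.4500) ≈ 0.6471
After a satellite scan='clouding': P(storm) = 0.9·0.6471 / (0.9·0.6471 + 0.6·0.3529) ≈ 0.7333
After a barometric reading='falling': P(storm) = 0.3·0.7333 / (0.3·0.7333 + 0.2·0.2667) ≈ 0.8049
After a satellite scan='clouding': P(storm) = 0.9·0.8049 / (0.9·0.8049 + 0.6·0.1951) ≈ 0.8609
After a satellite scan='clouding': P(storm) = 0.9·0.8609 / (0.9·0.8609 + 0.6·0.1391) ≈ 0.9027
After a barometric reading='falling': P(storm) = 0.3·0.9027 / (0.3·0.9027 + 0.2·0.0973) ≈ 0.9330

0.9330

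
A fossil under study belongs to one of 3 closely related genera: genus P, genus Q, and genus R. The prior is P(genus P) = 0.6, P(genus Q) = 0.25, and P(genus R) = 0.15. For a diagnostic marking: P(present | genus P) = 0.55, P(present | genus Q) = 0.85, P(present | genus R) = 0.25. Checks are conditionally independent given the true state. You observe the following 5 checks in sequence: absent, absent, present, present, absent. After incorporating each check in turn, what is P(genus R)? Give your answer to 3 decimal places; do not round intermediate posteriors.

Apply Bayes' rule sequentially, carrying P(genus R) forward.
After 'absent': normaliser = 0.45·0.6000 + 0.15·0.2500 + 0.75·0.1500; P(genus P) ≈ 0.6429, P(genus Q) ≈ 0.0893, P(genus R) ≈ 0.2679
After 'absent': normaliser = 0.45·0.6429 + 0.15·0.0893 + 0.75·0.2679; P(genus P) ≈ 0.5745, P(genus Q) ≈ 0.0266, P(genus R) ≈ 0.3989
After 'present': normaliser = 0.55·0.5745 + 0.85·0.0266 + 0.25·0.3989; P(genus P) ≈ 0.7209, P(genus Q) ≈ 0.0516, P(genus R) ≈ 0.2275
After 'present': normaliser = 0.55·0.7209 + 0.85·0.0516 + 0.25·0.2275; P(genus P) ≈ 0.7974, P(genus Q) ≈ 0.0882, P(genus R) ≈ 0.1144
After 'absent': normaliser = 0.45·0.7974 + 0.15·0.0882 + 0.75·0.1144; P(genus P) ≈ 0.7837, P(genus Q) ≈ 0.0289, P(genus R) ≈ 0.1874

0.187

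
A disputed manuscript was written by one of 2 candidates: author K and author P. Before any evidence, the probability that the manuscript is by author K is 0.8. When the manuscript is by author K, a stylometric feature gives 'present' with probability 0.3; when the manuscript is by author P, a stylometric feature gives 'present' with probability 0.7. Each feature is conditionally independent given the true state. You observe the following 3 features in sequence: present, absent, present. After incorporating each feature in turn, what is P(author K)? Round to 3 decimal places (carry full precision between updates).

0.632

After 'present': P(author K) = 0.3·0.8000 / (0.3·0.8000 + 0.7·0.2000) ≈ 0.6316
After 'absent': P(author K) = 0.7·0.6316 / (0.7·0.6316 + 0.3·0.3684) ≈ 0.8000
After 'present': P(author K) = 0.3·0.8000 / (0.3·0.8000 + 0.7·0.2000) ≈ 0.6316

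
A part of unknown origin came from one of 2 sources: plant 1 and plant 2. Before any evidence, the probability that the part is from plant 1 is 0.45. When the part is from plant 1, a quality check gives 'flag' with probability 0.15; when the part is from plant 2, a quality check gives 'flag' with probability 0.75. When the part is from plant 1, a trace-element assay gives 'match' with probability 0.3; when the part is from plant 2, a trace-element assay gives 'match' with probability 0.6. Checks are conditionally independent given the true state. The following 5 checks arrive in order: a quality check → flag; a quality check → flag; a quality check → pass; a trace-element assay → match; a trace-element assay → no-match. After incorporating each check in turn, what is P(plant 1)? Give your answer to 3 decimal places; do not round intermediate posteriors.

After a quality check='flag': P(plant 1) = 0.15·0.4500 / (0.15·0.4500 + 0.75·0.5500) ≈ 0.1406
After a quality check='flag': P(plant 1) = 0.15·0.1406 / (0.15·0.1406 + 0.75·0.8594) ≈ 0.0317
After a quality check='pass': P(plant 1) = 0.85·0.0317 / (0.85·0.0317 + 0.25·0.9683) ≈ 0.1001
After a trace-element assay='match': P(plant 1) = 0.3·0.1001 / (0.3·0.1001 + 0.6·0.8999) ≈ 0.0527
After a trace-element assay='no-match': P(plant 1) = 0.7·0.0527 / (0.7·0.0527 + 0.4·0.9473) ≈ 0.0887

0.089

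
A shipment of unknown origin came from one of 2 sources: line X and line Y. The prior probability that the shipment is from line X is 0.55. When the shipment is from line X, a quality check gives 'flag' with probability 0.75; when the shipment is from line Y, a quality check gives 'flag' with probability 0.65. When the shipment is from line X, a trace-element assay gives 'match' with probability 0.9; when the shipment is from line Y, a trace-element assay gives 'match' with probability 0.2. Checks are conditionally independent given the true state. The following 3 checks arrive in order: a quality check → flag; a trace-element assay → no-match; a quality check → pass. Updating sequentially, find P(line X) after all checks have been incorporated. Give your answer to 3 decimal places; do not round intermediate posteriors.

After a quality check='flag': P(line X) = 0.75·0.5500 / (0.75·0.5500 + 0.65·0.4500) ≈ 0.5851
After a trace-element assay='no-match': P(line X) = 0.1·0.5851 / (0.1·0.5851 + 0.8·0.4149) ≈ 0.1499
After a quality check='pass': P(line X) = 0.25·0.1499 / (0.25·0.1499 + 0.35·0.8501) ≈ 0.1118

0.112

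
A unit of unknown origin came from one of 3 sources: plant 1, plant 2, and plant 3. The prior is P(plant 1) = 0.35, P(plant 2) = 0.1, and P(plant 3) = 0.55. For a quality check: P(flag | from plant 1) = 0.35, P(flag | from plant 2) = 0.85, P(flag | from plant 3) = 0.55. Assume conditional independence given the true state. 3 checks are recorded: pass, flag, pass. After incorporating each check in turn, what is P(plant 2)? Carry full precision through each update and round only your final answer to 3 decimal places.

0.017

Each posterior becomes the prior for the next update.
After 'pass': normaliser = 0.65·0.3500 + 0.15·0.1000 + 0.45·0.5500; P(plant 1) ≈ 0.4643, P(plant 2) ≈ 0.0306, P(plant 3) ≈ 0.5051
After 'flag': normaliser = 0.35·0.4643 + 0.85·0.0306 + 0.55·0.5051; P(plant 1) ≈ 0.3485, P(plant 2) ≈ 0.0558, P(plant 3) ≈ 0.5957
After 'pass': normaliser = 0.65·0.3485 + 0.15·0.0558 + 0.45·0.5957; P(plant 1) ≈ 0.4503, P(plant 2) ≈ 0.0166, P(plant 3) ≈ 0.5330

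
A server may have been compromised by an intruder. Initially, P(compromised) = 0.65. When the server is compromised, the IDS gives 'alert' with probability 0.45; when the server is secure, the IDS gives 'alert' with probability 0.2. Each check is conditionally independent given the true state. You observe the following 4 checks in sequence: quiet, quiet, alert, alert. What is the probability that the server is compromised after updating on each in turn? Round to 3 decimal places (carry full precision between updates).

Apply Bayes' rule sequentially, carrying P(compromised) forward.
After 'quiet': P(compromised) = 0.55·0.6500 / (0.55·0.6500 + 0.8·0.3500) ≈ 0.5608
After 'quiet': P(compromised) = 0.55·0.5608 / (0.55·0.5608 + 0.8·0.4392) ≈ 0.4675
After 'alert': P(compromised) = 0.45·0.4675 / (0.45·0.4675 + 0.2·0.5325) ≈ 0.6639
After 'alert': P(compromised) = 0.45·0.6639 / (0.45·0.6639 + 0.2·0.3361) ≈ 0.8163

0.816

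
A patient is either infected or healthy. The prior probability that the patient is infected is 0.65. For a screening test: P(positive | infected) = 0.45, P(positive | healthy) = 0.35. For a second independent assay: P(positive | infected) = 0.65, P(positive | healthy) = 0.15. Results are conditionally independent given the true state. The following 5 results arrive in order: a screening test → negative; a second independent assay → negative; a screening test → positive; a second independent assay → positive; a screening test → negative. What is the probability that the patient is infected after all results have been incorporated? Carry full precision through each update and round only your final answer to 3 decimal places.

Each posterior becomes the prior for the next update.
After a screening test='negative': P(infected) = 0.55·0.6500 / (0.55·0.6500 + 0.65·0.3500) ≈ 0.6111
After a second independent assay='negative': P(infected) = 0.35·0.6111 / (0.35·0.6111 + 0.85·0.3889) ≈ 0.3929
After a screening test='positive': P(infected) = 0.45·0.3929 / (0.45·0.3929 + 0.35·0.6071) ≈ 0.4541
After a second independent assay='positive': P(infected) = 0.65·0.4541 / (0.65·0.4541 + 0.15·0.5459) ≈ 0.7828
After a screening test='negative': P(infected) = 0.55·0.7828 / (0.55·0.7828 + 0.65·0.2172) ≈ 0.7531

0.753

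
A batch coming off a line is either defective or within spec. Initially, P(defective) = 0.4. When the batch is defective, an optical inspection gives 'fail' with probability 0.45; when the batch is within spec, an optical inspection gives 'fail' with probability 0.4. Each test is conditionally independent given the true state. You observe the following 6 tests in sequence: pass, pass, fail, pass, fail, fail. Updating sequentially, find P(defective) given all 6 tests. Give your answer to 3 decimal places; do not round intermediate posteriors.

After 'pass': P(defective) = 0.55·0.4000 / (0.55·0.4000 + 0.6·0.6000) ≈ 0.3793
After 'pass': P(defective) = 0.55·0.3793 / (0.55·0.3793 + 0.6·0.6207) ≈ 0.3591
After 'fail': P(defective) = 0.45·0.3591 / (0.45·0.3591 + 0.4·0.6409) ≈ 0.3866
After 'pass': P(defective) = 0.55·0.3866 / (0.55·0.3866 + 0.6·0.6134) ≈ 0.3662
After 'fail': P(defective) = 0.45·0.3662 / (0.45·0.3662 + 0.4·0.6338) ≈ 0.3939
After 'fail': P(defective) = 0.45·0.3939 / (0.45·0.3939 + 0.4·0.6061) ≈ 0.4223

0.422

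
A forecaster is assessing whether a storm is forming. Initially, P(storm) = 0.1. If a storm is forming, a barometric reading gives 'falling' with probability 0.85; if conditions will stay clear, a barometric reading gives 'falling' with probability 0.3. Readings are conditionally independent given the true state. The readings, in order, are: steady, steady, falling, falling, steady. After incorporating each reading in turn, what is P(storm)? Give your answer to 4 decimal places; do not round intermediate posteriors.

After 'steady': P(storm) = 0.15·0.1000 / (0.15·0.1000 + 0.7·0.9000) ≈ 0.0233
After 'steady': P(storm) = 0.15·0.0233 / (0.15·0.0233 + 0.7·0.9767) ≈ 0.0051
After 'falling': P(storm) = 0.85·0.0051 / (0.85·0.0051 + 0.3·0.9949) ≈ 0.0142
After 'falling': P(storm) = 0.85·0.0142 / (0.85·0.0142 + 0.3·0.9858) ≈ 0.0393
After 'steady': P(storm) = 0.15·0.0393 / (0.15·0.0393 + 0.7·0.9607) ≈ 0.0087

0.0087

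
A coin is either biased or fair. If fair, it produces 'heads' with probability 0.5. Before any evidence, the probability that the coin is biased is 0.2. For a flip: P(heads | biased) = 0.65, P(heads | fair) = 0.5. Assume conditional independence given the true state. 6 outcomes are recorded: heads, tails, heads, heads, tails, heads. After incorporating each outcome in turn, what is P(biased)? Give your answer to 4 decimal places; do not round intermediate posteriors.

Apply Bayes' rule sequentially, carrying P(biased) forward.
After 'heads': P(biased) = 0.65·0.2000 / (0.65·0.2000 + 0.5·0.8000) ≈ 0.2453
After 'tails': P(biased) = 0.35·0.2453 / (0.35·0.2453 + 0.5·0.7547) ≈ 0.1853
After 'heads': P(biased) = 0.65·0.1853 / (0.65·0.1853 + 0.5·0.8147) ≈ 0.2282
After 'heads': P(biased) = 0.65·0.2282 / (0.65·0.2282 + 0.5·0.7718) ≈ 0.2777
After 'tails': P(biased) = 0.35·0.2777 / (0.35·0.2777 + 0.5·0.7223) ≈ 0.2121
After 'heads': P(biased) = 0.65·0.2121 / (0.65·0.2121 + 0.5·0.7879) ≈ 0.2592

0.2592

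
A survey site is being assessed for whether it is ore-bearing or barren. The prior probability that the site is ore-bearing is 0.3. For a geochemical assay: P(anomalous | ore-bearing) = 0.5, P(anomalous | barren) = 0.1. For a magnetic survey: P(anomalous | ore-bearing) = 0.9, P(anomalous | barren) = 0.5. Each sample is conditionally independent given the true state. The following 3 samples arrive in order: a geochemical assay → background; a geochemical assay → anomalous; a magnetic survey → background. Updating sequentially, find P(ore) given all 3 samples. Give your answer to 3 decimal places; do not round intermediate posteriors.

After a geochemical assay='background': P(ore) = 0.5·0.3000 / (0.5·0.3000 + 0.9·0.7000) ≈ 0.1923
After a geochemical assay='anomalous': P(ore) = 0.5·0.1923 / (0.5·0.1923 + 0.1·0.8077) ≈ 0.5435
After a magnetic survey='background': P(ore) = 0.1·0.5435 / (0.1·0.5435 + 0.5·0.4565) ≈ 0.1923

0.192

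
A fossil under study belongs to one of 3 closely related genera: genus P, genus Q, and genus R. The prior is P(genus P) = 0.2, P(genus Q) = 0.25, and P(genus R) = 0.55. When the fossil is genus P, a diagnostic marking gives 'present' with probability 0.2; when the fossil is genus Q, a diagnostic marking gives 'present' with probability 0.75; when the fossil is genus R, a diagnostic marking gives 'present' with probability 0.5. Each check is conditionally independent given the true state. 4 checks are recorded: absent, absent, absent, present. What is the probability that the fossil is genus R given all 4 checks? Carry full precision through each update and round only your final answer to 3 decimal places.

After 'absent': normaliser = 0.8·0.2000 + 0.25·0.2500 + 0.5·0.5500; P(genus P) ≈ 0.3216, P(genus Q) ≈ 0.1256, P(genus R) ≈ 0.5528
After 'absent': normaliser = 0.8·0.3216 + 0.25·0.1256 + 0.5·0.5528; P(genus P) ≈ 0.4553, P(genus Q) ≈ 0.0556, P(genus R) ≈ 0.4891
After 'absent': normaliser = 0.8·0.4553 + 0.25·0.0556 + 0.5·0.4891; P(genus P) ≈ 0.5850, P(genus Q) ≈ 0.0223, P(genus R) ≈ 0.3927
After 'present': normaliser = 0.2·0.5850 + 0.75·0.0223 + 0.5·0.3927; P(genus P) ≈ 0.3544, P(genus Q) ≈ 0.0507, P(genus R) ≈ 0.5949

0.595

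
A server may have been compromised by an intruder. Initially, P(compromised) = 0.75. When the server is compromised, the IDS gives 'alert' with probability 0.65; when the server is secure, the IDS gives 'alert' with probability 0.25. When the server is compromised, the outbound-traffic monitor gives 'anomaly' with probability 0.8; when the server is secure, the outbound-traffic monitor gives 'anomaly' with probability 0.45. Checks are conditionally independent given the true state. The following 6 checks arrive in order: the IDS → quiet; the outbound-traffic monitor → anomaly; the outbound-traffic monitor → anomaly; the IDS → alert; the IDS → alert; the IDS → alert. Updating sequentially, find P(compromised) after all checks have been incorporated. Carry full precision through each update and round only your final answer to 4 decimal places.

0.9873

After the IDS='quiet': P(compromised) = 0.35·0.7500 / (0.35·0.7500 + 0.75·0.2500) ≈ 0.5833
After the outbound-traffic monitor='anomaly': P(compromised) = 0.8·0.5833 / (0.8·0.5833 + 0.45·0.4167) ≈ 0.7134
After the outbound-traffic monitor='anomaly': P(compromised) = 0.8·0.7134 / (0.8·0.7134 + 0.45·0.2866) ≈ 0.8157
After the IDS='alert': P(compromised) = 0.65·0.8157 / (0.65·0.8157 + 0.25·0.1843) ≈ 0.9200
After the IDS='alert': P(compromised) = 0.65·0.9200 / (0.65·0.9200 + 0.25·0.0800) ≈ 0.9676
After the IDS='alert': P(compromised) = 0.65·0.9676 / (0.65·0.9676 + 0.25·0.0324) ≈ 0.9873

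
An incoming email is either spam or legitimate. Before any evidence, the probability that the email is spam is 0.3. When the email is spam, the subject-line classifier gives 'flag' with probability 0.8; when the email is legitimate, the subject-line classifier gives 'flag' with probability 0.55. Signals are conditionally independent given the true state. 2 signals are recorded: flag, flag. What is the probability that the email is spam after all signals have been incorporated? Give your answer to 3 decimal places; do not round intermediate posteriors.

Each posterior becomes the prior for the next update.
After 'flag': P(spam) = 0.8·0.3000 / (0.8·0.3000 + 0.55·0.7000) ≈ 0.3840
After 'flag': P(spam) = 0.8·0.3840 / (0.8·0.3840 + 0.55·0.6160) ≈ 0.4755

0.476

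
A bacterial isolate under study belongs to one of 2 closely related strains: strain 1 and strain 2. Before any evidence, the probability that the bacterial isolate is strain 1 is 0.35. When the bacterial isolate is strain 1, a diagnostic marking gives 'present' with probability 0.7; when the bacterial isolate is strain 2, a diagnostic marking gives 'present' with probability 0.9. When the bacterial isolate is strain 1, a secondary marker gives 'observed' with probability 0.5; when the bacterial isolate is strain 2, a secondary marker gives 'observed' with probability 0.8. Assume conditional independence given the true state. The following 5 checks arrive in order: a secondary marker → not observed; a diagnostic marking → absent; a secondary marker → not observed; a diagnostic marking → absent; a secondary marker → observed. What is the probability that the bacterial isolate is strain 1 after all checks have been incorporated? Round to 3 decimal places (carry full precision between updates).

After a secondary marker='not observed': P(strain 1) = 0.5·0.3500 / (0.5·0.3500 + 0.2·0.6500) ≈ 0.5738
After a diagnostic marking='absent': P(strain 1) = 0.3·0.5738 / (0.3·0.5738 + 0.1·0.4262) ≈ 0.8015
After a secondary marker='not observed': P(strain 1) = 0.5·0.8015 / (0.5·0.8015 + 0.2·0.1985) ≈ 0.9099
After a diagnostic marking='absent': P(strain 1) = 0.3·0.9099 / (0.3·0.9099 + 0.1·0.0901) ≈ 0.9680
After a secondary marker='observed': P(strain 1) = 0.5·0.9680 / (0.5·0.9680 + 0.8·0.0320) ≈ 0.9498

0.950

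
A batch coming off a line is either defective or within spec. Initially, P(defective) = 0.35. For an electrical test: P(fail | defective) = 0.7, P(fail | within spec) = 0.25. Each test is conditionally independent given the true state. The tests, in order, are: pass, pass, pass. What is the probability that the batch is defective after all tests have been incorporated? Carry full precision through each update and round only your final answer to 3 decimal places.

0.033

After 'pass': P(defective) = 0.3·0.3500 / (0.3·0.3500 + 0.75·0.6500) ≈ 0.1772
After 'pass': P(defective) = 0.3·0.1772 / (0.3·0.1772 + 0.75·0.8228) ≈ 0.0793
After 'pass': P(defective) = 0.3·0.0793 / (0.3·0.0793 + 0.75·0.9207) ≈ 0.0333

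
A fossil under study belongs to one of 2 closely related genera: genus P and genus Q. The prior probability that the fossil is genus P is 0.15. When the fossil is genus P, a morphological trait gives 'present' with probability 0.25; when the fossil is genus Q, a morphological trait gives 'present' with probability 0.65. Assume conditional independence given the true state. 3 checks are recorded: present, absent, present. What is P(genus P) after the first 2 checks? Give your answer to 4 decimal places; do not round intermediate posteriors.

Apply Bayes' rule sequentially, carrying P(genus P) forward.
After 'present': P(genus P) = 0.25·0.1500 / (0.25·0.1500 + 0.65·0.8500) ≈ 0.0636
After 'absent': P(genus P) = 0.75·0.0636 / (0.75·0.0636 + 0.35·0.9364) ≈ 0.1270

0.1270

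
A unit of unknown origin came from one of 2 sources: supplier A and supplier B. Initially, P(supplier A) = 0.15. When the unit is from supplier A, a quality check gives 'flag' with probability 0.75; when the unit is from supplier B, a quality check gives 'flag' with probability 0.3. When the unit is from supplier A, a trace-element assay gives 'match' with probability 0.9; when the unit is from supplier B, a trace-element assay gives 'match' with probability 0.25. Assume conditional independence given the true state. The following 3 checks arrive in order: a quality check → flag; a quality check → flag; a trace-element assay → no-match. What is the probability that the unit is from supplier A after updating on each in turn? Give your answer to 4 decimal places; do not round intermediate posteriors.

After a quality check='flag': P(supplier A) = 0.75·0.1500 / (0.75·0.1500 + 0.3·0.8500) ≈ 0.3061
After a quality check='flag': P(supplier A) = 0.75·0.3061 / (0.75·0.3061 + 0.3·0.6939) ≈ 0.5245
After a trace-element assay='no-match': P(supplier A) = 0.1·0.5245 / (0.1·0.5245 + 0.75·0.4755) ≈ 0.1282

0.1282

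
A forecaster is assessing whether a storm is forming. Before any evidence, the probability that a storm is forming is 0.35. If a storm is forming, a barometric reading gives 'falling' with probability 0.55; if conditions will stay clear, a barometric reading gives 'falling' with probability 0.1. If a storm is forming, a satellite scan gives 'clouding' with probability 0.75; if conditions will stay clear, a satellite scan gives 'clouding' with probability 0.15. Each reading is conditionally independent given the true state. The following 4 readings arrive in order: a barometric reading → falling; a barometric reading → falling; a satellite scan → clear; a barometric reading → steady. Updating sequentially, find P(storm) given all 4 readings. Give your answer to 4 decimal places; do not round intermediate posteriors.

0.7055

After a barometric reading='falling': P(storm) = 0.55·0.3500 / (0.55·0.3500 + 0.1·0.6500) ≈ 0.7476
After a barometric reading='falling': P(storm) = 0.55·0.7476 / (0.55·0.7476 + 0.1·0.2524) ≈ 0.9422
After a satellite scan='clear': P(storm) = 0.25·0.9422 / (0.25·0.9422 + 0.85·0.0578) ≈ 0.8273
After a barometric reading='steady': P(storm) = 0.45·0.8273 / (0.45·0.8273 + 0.9·0.1727) ≈ 0.7055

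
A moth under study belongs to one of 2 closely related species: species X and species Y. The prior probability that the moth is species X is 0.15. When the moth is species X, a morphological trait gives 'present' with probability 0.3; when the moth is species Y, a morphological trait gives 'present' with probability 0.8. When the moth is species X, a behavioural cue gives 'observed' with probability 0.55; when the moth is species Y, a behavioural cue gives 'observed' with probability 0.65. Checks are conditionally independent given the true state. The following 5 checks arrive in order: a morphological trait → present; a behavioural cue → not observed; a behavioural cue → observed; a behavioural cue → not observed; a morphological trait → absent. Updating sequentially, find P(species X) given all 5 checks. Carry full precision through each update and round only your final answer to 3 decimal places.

0.245

Each posterior becomes the prior for the next update.
After a morphological trait='present': P(species X) = 0.3·0.1500 / (0.3·0.1500 + 0.8·0.8500) ≈ 0.0621
After a behavioural cue='not observed': P(species X) = 0.45·0.0621 / (0.45·0.0621 + 0.35·0.9379) ≈ 0.0784
After a behavioural cue='observed': P(species X) = 0.55·0.0784 / (0.55·0.0784 + 0.65·0.9216) ≈ 0.0672
After a behavioural cue='not observed': P(species X) = 0.45·0.0672 / (0.45·0.0672 + 0.35·0.9328) ≈ 0.0847
After a morphological trait='absent': P(species X) = 0.7·0.0847 / (0.7·0.0847 + 0.2·0.9153) ≈ 0.2447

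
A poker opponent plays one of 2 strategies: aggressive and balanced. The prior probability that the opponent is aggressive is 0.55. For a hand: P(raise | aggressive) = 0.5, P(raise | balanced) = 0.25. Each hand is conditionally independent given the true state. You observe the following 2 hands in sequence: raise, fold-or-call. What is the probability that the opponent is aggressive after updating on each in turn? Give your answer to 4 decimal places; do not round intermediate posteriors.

After 'raise': P(aggressive) = 0.5·0.5500 / (0.5·0.5500 + 0.25·0.4500) ≈ 0.7097
After 'fold-or-call': P(aggressive) = 0.5·0.7097 / (0.5·0.7097 + 0.75·0.2903) ≈ 0.6197

0.6197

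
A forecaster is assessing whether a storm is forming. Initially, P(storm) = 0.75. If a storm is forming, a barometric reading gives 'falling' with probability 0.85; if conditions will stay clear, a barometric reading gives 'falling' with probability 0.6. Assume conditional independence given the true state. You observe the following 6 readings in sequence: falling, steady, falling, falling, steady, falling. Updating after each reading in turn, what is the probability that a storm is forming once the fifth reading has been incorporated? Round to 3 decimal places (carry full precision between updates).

0.545

After 'falling': P(storm) = 0.85·0.7500 / (0.85·0.7500 + 0.6·0.2500) ≈ 0.8095
After 'steady': P(storm) = 0.15·0.8095 / (0.15·0.8095 + 0.4·0.1905) ≈ 0.6145
After 'falling': P(storm) = 0.85·0.6145 / (0.85·0.6145 + 0.6·0.3855) ≈ 0.6930
After 'falling': P(storm) = 0.85·0.6930 / (0.85·0.6930 + 0.6·0.3070) ≈ 0.7618
After 'steady': P(storm) = 0.15·0.7618 / (0.15·0.7618 + 0.4·0.2382) ≈ 0.5453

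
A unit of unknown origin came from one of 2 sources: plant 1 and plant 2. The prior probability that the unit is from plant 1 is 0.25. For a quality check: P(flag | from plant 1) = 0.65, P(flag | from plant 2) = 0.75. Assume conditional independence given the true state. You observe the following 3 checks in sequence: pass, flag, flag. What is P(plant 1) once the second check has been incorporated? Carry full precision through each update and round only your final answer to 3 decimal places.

0.288

After 'pass': P(plant 1) = 0.35·0.2500 / (0.35·0.2500 + 0.25·0.7500) ≈ 0.3182
After 'flag': P(plant 1) = 0.65·0.3182 / (0.65·0.3182 + 0.75·0.6818) ≈ 0.2880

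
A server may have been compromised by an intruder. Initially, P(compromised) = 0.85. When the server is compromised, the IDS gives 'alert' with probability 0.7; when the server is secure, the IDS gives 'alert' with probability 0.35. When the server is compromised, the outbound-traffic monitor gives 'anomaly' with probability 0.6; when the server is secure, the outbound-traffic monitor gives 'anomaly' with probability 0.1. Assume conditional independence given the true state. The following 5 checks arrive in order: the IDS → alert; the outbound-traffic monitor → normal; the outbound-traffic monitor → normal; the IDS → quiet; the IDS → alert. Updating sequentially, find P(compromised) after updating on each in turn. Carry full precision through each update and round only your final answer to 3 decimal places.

0.674

After the IDS='alert': P(compromised) = 0.7·0.8500 / (0.7·0.8500 + 0.35·0.1500) ≈ 0.9189
After the outbound-traffic monitor='normal': P(compromised) = 0.4·0.9189 / (0.4·0.9189 + 0.9·0.0811) ≈ 0.8344
After the outbound-traffic monitor='normal': P(compromised) = 0.4·0.8344 / (0.4·0.8344 + 0.9·0.1656) ≈ 0.6912
After the IDS='quiet': P(compromised) = 0.3·0.6912 / (0.3·0.6912 + 0.65·0.3088) ≈ 0.5082
After the IDS='alert': P(compromised) = 0.7·0.5082 / (0.7·0.5082 + 0.35·0.4918) ≈ 0.6739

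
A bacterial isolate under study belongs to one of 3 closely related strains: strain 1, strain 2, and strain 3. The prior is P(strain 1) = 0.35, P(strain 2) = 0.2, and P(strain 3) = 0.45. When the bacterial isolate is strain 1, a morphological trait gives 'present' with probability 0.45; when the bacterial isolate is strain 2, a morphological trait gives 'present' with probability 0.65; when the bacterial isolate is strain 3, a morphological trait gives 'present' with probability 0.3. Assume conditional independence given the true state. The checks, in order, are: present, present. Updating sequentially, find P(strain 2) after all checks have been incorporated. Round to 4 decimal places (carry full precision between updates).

0.4314

Apply Bayes' rule sequentially, carrying P(strain 2) forward.
After 'present': normaliser = 0.45·0.3500 + 0.65·0.2000 + 0.3·0.4500; P(strain 1) ≈ 0.3728, P(strain 2) ≈ 0.3077, P(strain 3) ≈ 0.3195
After 'present': normaliser = 0.45·0.3728 + 0.65·0.3077 + 0.3·0.3195; P(strain 1) ≈ 0.3618, P(strain 2) ≈ 0.4314, P(strain 3) ≈ 0.2068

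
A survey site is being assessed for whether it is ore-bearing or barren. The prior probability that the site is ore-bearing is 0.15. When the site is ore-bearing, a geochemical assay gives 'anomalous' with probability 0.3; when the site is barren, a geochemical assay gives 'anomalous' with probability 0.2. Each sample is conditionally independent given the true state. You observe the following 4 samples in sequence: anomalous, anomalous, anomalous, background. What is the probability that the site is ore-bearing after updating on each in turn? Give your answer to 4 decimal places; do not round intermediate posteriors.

After 'anomalous': P(ore) = 0.3·0.1500 / (0.3·0.1500 + 0.2·0.8500) ≈ 0.2093
After 'anomalous': P(ore) = 0.3·0.2093 / (0.3·0.2093 + 0.2·0.7907) ≈ 0.2842
After 'anomalous': P(ore) = 0.3·0.2842 / (0.3·0.2842 + 0.2·0.7158) ≈ 0.3733
After 'background': P(ore) = 0.7·0.3733 / (0.7·0.3733 + 0.8·0.6267) ≈ 0.3426

0.3426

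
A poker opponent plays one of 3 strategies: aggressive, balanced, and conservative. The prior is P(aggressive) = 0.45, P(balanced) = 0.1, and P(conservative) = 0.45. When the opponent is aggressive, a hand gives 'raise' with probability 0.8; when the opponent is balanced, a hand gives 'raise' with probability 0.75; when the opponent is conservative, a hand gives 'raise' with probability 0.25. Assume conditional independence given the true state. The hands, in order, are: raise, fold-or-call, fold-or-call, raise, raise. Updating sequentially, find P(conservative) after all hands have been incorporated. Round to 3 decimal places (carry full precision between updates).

0.250

Apply Bayes' rule sequentially, carrying P(conservative) forward.
After 'raise': normaliser = 0.8·0.4500 + 0.75·0.1000 + 0.25·0.4500; P(aggressive) ≈ 0.6575, P(balanced) ≈ 0.1370, P(conservative) ≈ 0.2055
After 'fold-or-call': normaliser = 0.2·0.6575 + 0.25·0.1370 + 0.75·0.2055; P(aggressive) ≈ 0.4111, P(balanced) ≈ 0.1071, P(conservative) ≈ 0.4818
After 'fold-or-call': normaliser = 0.2·0.4111 + 0.25·0.1071 + 0.75·0.4818; P(aggressive) ≈ 0.1748, P(balanced) ≈ 0.0569, P(conservative) ≈ 0.7683
After 'raise': normaliser = 0.8·0.1748 + 0.75·0.0569 + 0.25·0.7683; P(aggressive) ≈ 0.3733, P(balanced) ≈ 0.1139, P(conservative) ≈ 0.5127
After 'raise': normaliser = 0.8·0.3733 + 0.75·0.1139 + 0.25·0.5127; P(aggressive) ≈ 0.5830, P(balanced) ≈ 0.1668, P(conservative) ≈ 0.2502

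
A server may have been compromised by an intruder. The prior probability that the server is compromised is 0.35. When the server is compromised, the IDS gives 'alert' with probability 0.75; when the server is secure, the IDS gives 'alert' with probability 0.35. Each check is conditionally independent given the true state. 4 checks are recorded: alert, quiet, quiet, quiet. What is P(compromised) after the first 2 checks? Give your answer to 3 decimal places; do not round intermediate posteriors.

0.307

After 'alert': P(compromised) = 0.75·0.3500 / (0.75·0.3500 + 0.35·0.6500) ≈ 0.5357
After 'quiet': P(compromised) = 0.25·0.5357 / (0.25·0.5357 + 0.65·0.4643) ≈ 0.3074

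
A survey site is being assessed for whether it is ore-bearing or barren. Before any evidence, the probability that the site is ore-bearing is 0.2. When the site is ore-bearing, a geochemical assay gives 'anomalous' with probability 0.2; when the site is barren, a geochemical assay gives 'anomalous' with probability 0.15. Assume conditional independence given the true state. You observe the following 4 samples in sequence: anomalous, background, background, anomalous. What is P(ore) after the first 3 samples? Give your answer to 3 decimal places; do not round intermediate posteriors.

After 'anomalous': P(ore) = 0.2·0.2000 / (0.2·0.2000 + 0.15·0.8000) ≈ 0.2500
After 'background': P(ore) = 0.8·0.2500 / (0.8·0.2500 + 0.85·0.7500) ≈ 0.2388
After 'background': P(ore) = 0.8·0.2388 / (0.8·0.2388 + 0.85·0.7612) ≈ 0.2280

0.228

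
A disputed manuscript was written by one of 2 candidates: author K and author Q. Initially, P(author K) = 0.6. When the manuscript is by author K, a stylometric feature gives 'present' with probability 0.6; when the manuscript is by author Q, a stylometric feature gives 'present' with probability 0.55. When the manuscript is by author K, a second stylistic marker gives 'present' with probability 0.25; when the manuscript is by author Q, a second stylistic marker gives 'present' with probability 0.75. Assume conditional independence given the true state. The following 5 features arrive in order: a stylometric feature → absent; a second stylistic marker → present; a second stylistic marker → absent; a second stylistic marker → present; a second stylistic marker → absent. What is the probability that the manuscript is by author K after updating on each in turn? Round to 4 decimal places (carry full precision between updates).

After a stylometric feature='absent': P(author K) = 0.4·0.6000 / (0.4·0.6000 + 0.45·0.4000) ≈ 0.5714
After a second stylistic marker='present': P(author K) = 0.25·0.5714 / (0.25·0.5714 + 0.75·0.4286) ≈ 0.3077
After a second stylistic marker='absent': P(author K) = 0.75·0.3077 / (0.75·0.3077 + 0.25·0.6923) ≈ 0.5714
After a second stylistic marker='present': P(author K) = 0.25·0.5714 / (0.25·0.5714 + 0.75·0.4286) ≈ 0.3077
After a second stylistic marker='absent': P(author K) = 0.75·0.3077 / (0.75·0.3077 + 0.25·0.6923) ≈ 0.5714

0.5714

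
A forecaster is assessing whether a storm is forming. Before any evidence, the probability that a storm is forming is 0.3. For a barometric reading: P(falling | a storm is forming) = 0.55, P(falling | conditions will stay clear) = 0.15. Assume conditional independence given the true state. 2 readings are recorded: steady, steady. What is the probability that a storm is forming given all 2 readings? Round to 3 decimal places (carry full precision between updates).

After 'steady': P(storm) = 0.45·0.3000 / (0.45·0.3000 + 0.85·0.7000) ≈ 0.1849
After 'steady': P(storm) = 0.45·0.1849 / (0.45·0.1849 + 0.85·0.8151) ≈ 0.1072

0.107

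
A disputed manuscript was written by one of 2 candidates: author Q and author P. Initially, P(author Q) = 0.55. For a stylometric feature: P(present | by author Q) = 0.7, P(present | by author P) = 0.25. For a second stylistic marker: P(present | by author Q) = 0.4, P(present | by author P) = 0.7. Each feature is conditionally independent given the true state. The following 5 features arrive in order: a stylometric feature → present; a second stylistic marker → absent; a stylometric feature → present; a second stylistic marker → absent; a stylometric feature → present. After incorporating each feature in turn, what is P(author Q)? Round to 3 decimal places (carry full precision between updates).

After a stylometric feature='present': P(author Q) = 0.7·0.5500 / (0.7·0.5500 + 0.25·0.4500) ≈ 0.7739
After a second stylistic marker='absent': P(author Q) = 0.6·0.7739 / (0.6·0.7739 + 0.3·0.2261) ≈ 0.8725
After a stylometric feature='present': P(author Q) = 0.7·0.8725 / (0.7·0.8725 + 0.25·0.1275) ≈ 0.9504
After a second stylistic marker='absent': P(author Q) = 0.6·0.9504 / (0.6·0.9504 + 0.3·0.0496) ≈ 0.9746
After a stylometric feature='present': P(author Q) = 0.7·0.9746 / (0.7·0.9746 + 0.25·0.0254) ≈ 0.9908

0.991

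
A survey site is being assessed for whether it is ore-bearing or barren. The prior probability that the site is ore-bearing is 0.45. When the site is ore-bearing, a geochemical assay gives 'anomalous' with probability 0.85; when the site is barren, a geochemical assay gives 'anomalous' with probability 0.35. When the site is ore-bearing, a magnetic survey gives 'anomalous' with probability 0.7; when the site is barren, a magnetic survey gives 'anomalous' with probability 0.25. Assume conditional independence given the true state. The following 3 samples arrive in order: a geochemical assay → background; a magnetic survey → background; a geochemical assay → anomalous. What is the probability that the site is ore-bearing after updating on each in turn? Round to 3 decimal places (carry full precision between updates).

After a geochemical assay='background': P(ore) = 0.15·0.4500 / (0.15·0.4500 + 0.65·0.5500) ≈ 0.1588
After a magnetic survey='background': P(ore) = 0.3·0.1588 / (0.3·0.1588 + 0.75·0.8412) ≈ 0.0702
After a geochemical assay='anomalous': P(ore) = 0.85·0.0702 / (0.85·0.0702 + 0.35·0.9298) ≈ 0.1550

0.155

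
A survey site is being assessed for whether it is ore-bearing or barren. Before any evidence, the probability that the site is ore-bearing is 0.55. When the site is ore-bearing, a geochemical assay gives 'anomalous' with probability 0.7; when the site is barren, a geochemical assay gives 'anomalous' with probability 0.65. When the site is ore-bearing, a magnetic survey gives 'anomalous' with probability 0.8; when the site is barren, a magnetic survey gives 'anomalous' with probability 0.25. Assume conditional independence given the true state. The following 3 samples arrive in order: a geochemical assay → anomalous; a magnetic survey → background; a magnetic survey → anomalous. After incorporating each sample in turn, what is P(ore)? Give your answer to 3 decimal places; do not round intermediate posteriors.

0.529

After a geochemical assay='anomalous': P(ore) = 0.7·0.5500 / (0.7·0.5500 + 0.65·0.4500) ≈ 0.5683
After a magnetic survey='background': P(ore) = 0.2·0.5683 / (0.2·0.5683 + 0.75·0.4317) ≈ 0.2598
After a magnetic survey='anomalous': P(ore) = 0.8·0.2598 / (0.8·0.2598 + 0.25·0.7402) ≈ 0.5290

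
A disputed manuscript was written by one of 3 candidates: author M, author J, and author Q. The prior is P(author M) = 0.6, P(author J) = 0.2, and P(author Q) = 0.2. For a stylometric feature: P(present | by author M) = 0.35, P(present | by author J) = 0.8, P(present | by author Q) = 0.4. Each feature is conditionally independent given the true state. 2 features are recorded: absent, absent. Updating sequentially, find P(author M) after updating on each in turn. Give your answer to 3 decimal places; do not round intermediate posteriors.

After 'absent': normaliser = 0.65·0.6000 + 0.2·0.2000 + 0.6·0.2000; P(author M) ≈ 0.7091, P(author J) ≈ 0.0727, P(author Q) ≈ 0.2182
After 'absent': normaliser = 0.65·0.7091 + 0.2·0.0727 + 0.6·0.2182; P(author M) ≈ 0.7601, P(author J) ≈ 0.0240, P(author Q) ≈ 0.2159

0.760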